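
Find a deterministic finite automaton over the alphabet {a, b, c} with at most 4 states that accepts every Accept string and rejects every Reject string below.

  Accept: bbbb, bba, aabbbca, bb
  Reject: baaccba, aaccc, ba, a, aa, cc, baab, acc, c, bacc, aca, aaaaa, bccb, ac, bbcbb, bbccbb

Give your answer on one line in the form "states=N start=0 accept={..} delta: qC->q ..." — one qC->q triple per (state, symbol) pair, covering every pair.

Grow the machine one transition at a time. Run the examples from 0; the earliest place one falls off (shortest prefix, ties alphabetical) gets sent to the lowest-numbered state that keeps every Accept/Reject pair distinguishable — a pair clashes when both reach the same state with identical unread suffix — and to a fresh state only if none does.
a: 0a undefined. 0a->0: ok.
b: 0b undefined. 0b->0: no, bbbb/ba meet in 0. Open state 1: 0b->1.
c: 0c undefined. 0c->0: ok.
ba: 1a undefined. 1a->0: ok.
bb: 1b undefined. 1b->0: no, bbbb/baaccba meet in 0. 1b->1: no, bbbb/baab meet in 1. Open state 2: 1b->2.
bc: 1c undefined. 1c->0: ok.
bba: 2a undefined. 2a->0: no, bba/baaccba meet in 0. 2a->1: no, bba/baab meet in 1. 2a->2: ok.
bbb: 2b undefined. 2b->0: no, bbbb/baab meet in 1. 2b->1: no, aabbbca/baaccba meet in 0. 2b->2: ok.
bbc: 2c undefined. 2c->0: no, bbbb/bbcbb meet in 2. 2c->1: no, bbbb/bbcbb meet in 2. 2c->2: no, bbbb/bbcbb meet in 2. Open state 3: 2c->3.
bbcb: 3b undefined. 3b->0: ok.
bbcc: 3c undefined. 3c->0: no, bbbb/bbccbb meet in 2. 3c->1: no, bbbb/bbccbb meet in 2. 3c->2: no, bbbb/bbccbb meet in 2. 3c->3: ok.
aabbbca: 3a undefined. 3a->0: no, aabbbca/baaccba meet in 0. 3a->1: no, aabbbca/baab meet in 1. 3a->2: ok.
All examples now run through 4 states with every (state, symbol) defined. Accept strings end in {2}, Reject strings end in {0,1}; accept={2}.

states=4 start=0 accept={2} delta: 0a->0 0b->1 0c->0 1a->0 1b->2 1c->0 2a->2 2b->2 2c->3 3a->2 3b->0 3c->3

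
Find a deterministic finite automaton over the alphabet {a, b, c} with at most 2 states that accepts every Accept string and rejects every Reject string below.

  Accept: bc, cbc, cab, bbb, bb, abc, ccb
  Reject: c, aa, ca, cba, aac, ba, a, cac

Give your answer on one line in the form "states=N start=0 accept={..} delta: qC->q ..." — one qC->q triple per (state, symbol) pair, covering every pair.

states=2 start=0 accept={1} delta: 0a->0 0b->1 0c->0 1a->0 1b->1 1c->1

Grow the machine one transition at a time. Run the examples from 0; the earliest place one falls off (shortest prefix, ties alphabetical) gets sent to the lowest-numbered state that keeps every Accept/Reject pair distinguishable — a pair clashes when both reach the same state with identical unread suffix — and to a fresh state only if none does.
a: 0a undefined. 0a->0: ok.
b: 0b undefined. 0b->0: no, bc/c meet in 0 with "c" left. Open state 1: 0b->1.
c: 0c undefined. 0c->0: ok.
ba: 1a undefined. 1a->0: ok.
bb: 1b undefined. 1b->0: no, bb/c meet in 0. 1b->1: ok.
bc: 1c undefined. 1c->0: no, bc/c meet in 0. 1c->1: ok.
All examples now run through 2 states with every (state, symbol) defined. Accept strings end in {1}, Reject strings end in {0}; accept={1}.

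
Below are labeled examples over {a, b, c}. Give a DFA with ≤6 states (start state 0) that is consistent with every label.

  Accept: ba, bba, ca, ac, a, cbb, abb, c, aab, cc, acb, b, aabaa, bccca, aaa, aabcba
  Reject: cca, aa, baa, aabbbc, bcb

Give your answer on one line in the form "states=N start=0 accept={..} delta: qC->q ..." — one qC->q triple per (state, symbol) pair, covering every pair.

Fold the examples into a partial DFA from state 0: repeatedly fix the first undefined (state, symbol) met by the shortest-then-alphabetical prefix, trying targets in increasing order and rejecting any under which an Accept and a Reject string meet in one state with the same remainder; add a state when all current targets are rejected. Accepting states are where Accept strings end.
a: 0a undefined. 0a->0: no, a/aa meet in 0. Open state 1: 0a->1.
b: 0b undefined. 0b->0: ok.
c: 0c undefined. 0c->0: no, ba/cca meet in 1. 0c->1: no, ca/aa meet in 1 with "a" left. Open state 2: 0c->2.
aa: 1a undefined. 1a->0: no, c/aabbbc meet in 2. 1a->1: no, ba/aa meet in 1. 1a->2: no, c/aa meet in 2. Open state 3: 1a->3.
ab: 1b undefined. 1b->0: ok.
ac: 1c undefined. 1c->0: ok.
ca: 2a undefined. 2a->0: ok.
cb: 2b undefined. 2b->0: no, ca/bcb meet in 0. 2b->1: no, ba/bcb meet in 1. 2b->2: no, cbb/bcb meet in 2. 2b->3: ok.
cc: 2c undefined. 2c->0: no, ba/cca meet in 1. 2c->1: ok.
aaa: 3a undefined. 3a->0: ok.
aab: 3b undefined. 3b->0: no, c/aabbbc meet in 2. 3b->1: no, c/aabbbc meet in 2. 3b->2: no, ba/aabbbc meet in 1. 3b->3: no, cbb/cca meet in 3. Open state 4: 3b->4.
aaba: 4a undefined. 4a->0: ok.
aabb: 4b undefined. 4b->0: no, c/aabbbc meet in 2. 4b->1: no, c/aabbbc meet in 2. 4b->2: ok.
aabc: 4c undefined. 4c->0: ok.
aabbbc: 3c undefined. 3c->0: no, ca/aabbbc meet in 0. 3c->1: no, ba/aabbbc meet in 1. 3c->2: no, c/aabbbc meet in 2. 3c->3: ok.
All examples now run through 5 states with every (state, symbol) defined. Accept strings end in {0,1,2,4}, Reject strings end in {3}; accept={0,1,2,4}.

states=5 start=0 accept={0,1,2,4} delta: 0a->1 0b->0 0c->2 1a->3 1b->0 1c->0 2a->0 2b->3 2c->1 3a->0 3b->4 3c->3 4a->0 4b->2 4c->0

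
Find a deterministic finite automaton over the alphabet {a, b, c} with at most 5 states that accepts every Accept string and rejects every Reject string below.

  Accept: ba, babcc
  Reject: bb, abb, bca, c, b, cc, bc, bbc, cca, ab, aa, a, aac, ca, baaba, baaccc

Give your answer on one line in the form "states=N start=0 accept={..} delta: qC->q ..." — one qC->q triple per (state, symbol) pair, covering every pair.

Fold the examples into a partial DFA from state 0: repeatedly fix the first undefined (state, symbol) met by the shortest-then-alphabetical prefix, trying targets in increasing order and rejecting any under which an Accept and a Reject string meet in one state with the same remainder; add a state when all current targets are rejected. Accepting states are where Accept strings end.
a: 0a undefined. 0a->0: ok.
b: 0b undefined. 0b->0: no, ba/bb meet in 0. Open state 1: 0b->1.
c: 0c undefined. 0c->0: ok.
ba: 1a undefined. 1a->0: no, ba/c meet in 0. 1a->1: no, ba/b meet in 1. Open state 2: 1a->2.
bb: 1b undefined. 1b->0: ok.
bc: 1c undefined. 1c->0: ok.
baa: 2a undefined. 2a->0: no, ba/baaba meet in 2. 2a->1: ok.
bab: 2b undefined. 2b->0: no, babcc/bb meet in 0. 2b->1: no, babcc/bb meet in 0. 2b->2: ok.
babc: 2c undefined. 2c->0: no, babcc/bb meet in 0. 2c->1: no, babcc/bb meet in 0. 2c->2: ok.
All examples now run through 3 states with every (state, symbol) defined. Accept strings end in {2}, Reject strings end in {0,1}; accept={2}.

states=3 start=0 accept={2} delta: 0a->0 0b->1 0c->0 1a->2 1b->0 1c->0 2a->1 2b->2 2c->2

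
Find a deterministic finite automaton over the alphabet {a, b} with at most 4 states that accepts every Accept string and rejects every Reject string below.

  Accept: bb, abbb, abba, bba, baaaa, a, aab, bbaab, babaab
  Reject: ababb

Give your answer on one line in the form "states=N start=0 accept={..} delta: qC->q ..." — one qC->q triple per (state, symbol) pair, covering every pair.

Fold the examples into a partial DFA from state 0: repeatedly fix the first undefined (state, symbol) met by the shortest-then-alphabetical prefix, trying targets in increasing order and rejecting any under which an Accept and a Reject string meet in one state with the same remainder; add a state when all current targets are rejected. Accepting states are where Accept strings end.
a: 0a undefined. 0a->0: ok.
b: 0b undefined. 0b->0: no, bb/ababb meet in 0. Open state 1: 0b->1.
ba: 1a undefined. 1a->0: no, bb/ababb meet in 1 with "b" left. 1a->1: no, abbb/ababb meet in 1 with "bb" left. Open state 2: 1a->2.
bb: 1b undefined. 1b->0: ok.
baa: 2a undefined. 2a->0: ok.
bab: 2b undefined. 2b->0: no, abbb/ababb meet in 1. 2b->1: no, bb/ababb meet in 0. 2b->2: ok.
All examples now run through 3 states with every (state, symbol) defined. Accept strings end in {0,1}, Reject strings end in {2}; accept={0,1}.

states=3 start=0 accept={0,1} delta: 0a->0 0b->1 1a->2 1b->0 2a->0 2b->2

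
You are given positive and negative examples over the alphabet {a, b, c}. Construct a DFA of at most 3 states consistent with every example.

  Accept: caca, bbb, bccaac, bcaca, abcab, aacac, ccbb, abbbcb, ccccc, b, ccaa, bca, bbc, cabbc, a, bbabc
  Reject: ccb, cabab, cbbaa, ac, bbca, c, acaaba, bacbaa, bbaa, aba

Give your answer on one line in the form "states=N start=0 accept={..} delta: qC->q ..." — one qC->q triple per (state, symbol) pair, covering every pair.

states=3 start=0 accept={0,1} delta: 0a->0 0b->1 0c->2 1a->2 1b->2 1c->0 2a->1 2b->1 2c->1

Grow the machine one transition at a time. Run the examples from 0; the earliest place one falls off (shortest prefix, ties alphabetical) gets sent to the lowest-numbered state that keeps every Accept/Reject pair distinguishable — a pair clashes when both reach the same state with identical unread suffix — and to a fresh state only if none does.
a: 0a undefined. 0a->0: ok.
b: 0b undefined. 0b->0: no, bbb/bbaa meet in 0. Open state 1: 0b->1.
c: 0c undefined. 0c->0: no, caca/ac meet in 0. 0c->1: no, b/ac meet in 1. Open state 2: 0c->2.
ba: 1a undefined. 1a->0: no, a/aba meet in 0. 1a->1: no, b/aba meet in 1. 1a->2: ok.
bb: 1b undefined. 1b->0: no, bbc/ac meet in 2. 1b->1: no, bca/bbca meet in 1 with "ca" left. 1b->2: ok.
bc: 1c undefined. 1c->0: ok.
ca: 2a undefined. 2a->0: no, caca/bbaa meet in 0. 2a->1: ok.
cb: 2b undefined. 2b->0: no, caca/acaaba meet in 0. 2b->1: ok.
cc: 2c undefined. 2c->0: no, caca/bbca meet in 0. 2c->1: ok.
All examples now run through 3 states with every (state, symbol) defined. Accept strings end in {0,1}, Reject strings end in {2}; accept={0,1}.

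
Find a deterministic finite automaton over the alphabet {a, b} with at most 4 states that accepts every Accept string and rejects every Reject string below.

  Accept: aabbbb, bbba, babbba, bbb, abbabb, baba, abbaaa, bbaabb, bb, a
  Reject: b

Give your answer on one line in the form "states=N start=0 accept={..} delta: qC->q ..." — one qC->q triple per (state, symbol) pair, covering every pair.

Grow the machine one transition at a time. Run the examples from 0; the earliest place one falls off (shortest prefix, ties alphabetical) gets sent to the lowest-numbered state that keeps every Accept/Reject pair distinguishable — a pair clashes when both reach the same state with identical unread suffix — and to a fresh state only if none does.
a: 0a undefined. 0a->0: ok.
b: 0b undefined. 0b->0: no, aabbbb/b meet in 0. Open state 1: 0b->1.
ba: 1a undefined. 1a->0: ok.
bb: 1b undefined. 1b->0: no, bbb/b meet in 1. 1b->1: no, aabbbb/b meet in 1. Open state 2: 1b->2.
bba: 2a undefined. 2a->0: ok.
bbb: 2b undefined. 2b->0: no, aabbbb/b meet in 1. 2b->1: no, bbb/b meet in 1. 2b->2: ok.
All examples now run through 3 states with every (state, symbol) defined. Accept strings end in {0,2}, Reject strings end in {1}; accept={0,2}.

states=3 start=0 accept={0,2} delta: 0a->0 0b->1 1a->0 1b->2 2a->0 2b->2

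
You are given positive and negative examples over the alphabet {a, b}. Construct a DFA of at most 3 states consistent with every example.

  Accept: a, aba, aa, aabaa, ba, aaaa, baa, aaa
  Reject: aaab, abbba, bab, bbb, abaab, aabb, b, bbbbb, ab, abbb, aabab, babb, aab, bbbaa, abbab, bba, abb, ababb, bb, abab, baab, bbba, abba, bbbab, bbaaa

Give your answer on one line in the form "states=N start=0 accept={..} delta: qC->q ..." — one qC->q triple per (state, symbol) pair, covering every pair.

states=3 start=0 accept={0} delta: 0a->0 0b->1 1a->0 1b->2 2a->2 2b->2

Grow the machine one transition at a time. Run the examples from 0; the earliest place one falls off (shortest prefix, ties alphabetical) gets sent to the lowest-numbered state that keeps every Accept/Reject pair distinguishable — a pair clashes when both reach the same state with identical unread suffix — and to a fresh state only if none does.
a: 0a undefined. 0a->0: ok.
b: 0b undefined. 0b->0: no, a/aaab meet in 0. Open state 1: 0b->1.
ba: 1a undefined. 1a->0: ok.
bb: 1b undefined. 1b->0: no, a/abbba meet in 0. 1b->1: no, a/abbba meet in 0. Open state 2: 1b->2.
bba: 2a undefined. 2a->0: no, a/bba meet in 0. 2a->1: no, a/bbaaa meet in 0. 2a->2: ok.
bbb: 2b undefined. 2b->0: no, a/abbba meet in 0. 2b->1: no, a/abbba meet in 0. 2b->2: ok.
All examples now run through 3 states with every (state, symbol) defined. Accept strings end in {0}, Reject strings end in {1,2}; accept={0}.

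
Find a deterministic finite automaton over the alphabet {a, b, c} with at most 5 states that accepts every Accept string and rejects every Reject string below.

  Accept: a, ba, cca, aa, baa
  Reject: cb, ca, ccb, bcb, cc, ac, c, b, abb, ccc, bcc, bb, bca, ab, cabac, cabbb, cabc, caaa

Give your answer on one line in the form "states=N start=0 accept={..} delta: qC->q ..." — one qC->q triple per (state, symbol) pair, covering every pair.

Fold the examples into a partial DFA from state 0: repeatedly fix the first undefined (state, symbol) met by the shortest-then-alphabetical prefix, trying targets in increasing order and rejecting any under which an Accept and a Reject string meet in one state with the same remainder; add a state when all current targets are rejected. Accepting states are where Accept strings end.
a: 0a undefined. 0a->0: ok.
b: 0b undefined. 0b->0: no, a/b meet in 0. Open state 1: 0b->1.
c: 0c undefined. 0c->0: no, a/ca meet in 0. 0c->1: no, ba/ca meet in 1 with "a" left. Open state 2: 0c->2.
ba: 1a undefined. 1a->0: ok.
bb: 1b undefined. 1b->0: no, a/abb meet in 0. 1b->1: ok.
bc: 1c undefined. 1c->0: no, a/bca meet in 0. 1c->1: no, a/bca meet in 0. 1c->2: ok.
ca: 2a undefined. 2a->0: no, a/ca meet in 0. 2a->1: no, a/caaa meet in 0. 2a->2: ok.
cb: 2b undefined. 2b->0: no, a/cb meet in 0. 2b->1: ok.
cc: 2c undefined. 2c->0: no, a/cc meet in 0. 2c->1: ok.
All examples now run through 3 states with every (state, symbol) defined. Accept strings end in {0}, Reject strings end in {1,2}; accept={0}.

states=3 start=0 accept={0} delta: 0a->0 0b->1 0c->2 1a->0 1b->1 1c->2 2a->2 2b->1 2c->1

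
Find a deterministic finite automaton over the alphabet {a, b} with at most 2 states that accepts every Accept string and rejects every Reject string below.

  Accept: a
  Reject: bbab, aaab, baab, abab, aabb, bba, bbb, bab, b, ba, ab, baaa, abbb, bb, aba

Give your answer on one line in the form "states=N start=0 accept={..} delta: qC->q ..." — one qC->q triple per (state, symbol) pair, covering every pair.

Fold the examples into a partial DFA from state 0: repeatedly fix the first undefined (state, symbol) met by the shortest-then-alphabetical prefix, trying targets in increasing order and rejecting any under which an Accept and a Reject string meet in one state with the same remainder; add a state when all current targets are rejected. Accepting states are where Accept strings end.
a: 0a undefined. 0a->0: ok.
b: 0b undefined. 0b->0: no, a/bbab meet in 0. Open state 1: 0b->1.
ba: 1a undefined. 1a->0: no, a/ba meet in 0. 1a->1: ok.
bb: 1b undefined. 1b->0: no, a/baab meet in 0. 1b->1: ok.
All examples now run through 2 states with every (state, symbol) defined. Accept strings end in {0}, Reject strings end in {1}; accept={0}.

states=2 start=0 accept={0} delta: 0a->0 0b->1 1a->1 1b->1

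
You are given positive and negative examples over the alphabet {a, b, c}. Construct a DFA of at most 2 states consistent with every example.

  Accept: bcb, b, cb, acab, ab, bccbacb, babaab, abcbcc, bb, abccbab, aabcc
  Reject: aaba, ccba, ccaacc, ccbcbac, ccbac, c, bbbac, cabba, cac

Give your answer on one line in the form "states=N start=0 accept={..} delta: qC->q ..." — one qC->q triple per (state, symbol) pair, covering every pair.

State merging on the prefix tree: take the shortest (then alphabetical) example prefix whose next move is undefined and point that move at state 0, else 1, else 2, ...; a target is out if some Accept/Reject pair would then sit in one state with the same input left (inseparable). If every existing state is out, open a new one.
a: 0a undefined. 0a->0: ok.
b: 0b undefined. 0b->0: no, b/aaba meet in 0. Open state 1: 0b->1.
c: 0c undefined. 0c->0: ok.
ba: 1a undefined. 1a->0: ok.
bb: 1b undefined. 1b->0: no, bb/aaba meet in 0. 1b->1: ok.
bc: 1c undefined. 1c->0: no, abcbcc/aaba meet in 0. 1c->1: ok.
All examples now run through 2 states with every (state, symbol) defined. Accept strings end in {1}, Reject strings end in {0}; accept={1}.

states=2 start=0 accept={1} delta: 0a->0 0b->1 0c->0 1a->0 1b->1 1c->1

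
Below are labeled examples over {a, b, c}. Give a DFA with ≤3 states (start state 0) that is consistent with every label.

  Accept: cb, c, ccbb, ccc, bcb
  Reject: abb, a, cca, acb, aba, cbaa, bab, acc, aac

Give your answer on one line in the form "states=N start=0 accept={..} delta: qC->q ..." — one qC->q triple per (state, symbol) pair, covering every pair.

Grow the machine one transition at a time. Run the examples from 0; the earliest place one falls off (shortest prefix, ties alphabetical) gets sent to the lowest-numbered state that keeps every Accept/Reject pair distinguishable — a pair clashes when both reach the same state with identical unread suffix — and to a fresh state only if none does.
a: 0a undefined. 0a->0: no, cb/acb meet in 0 with "cb" left. Open state 1: 0a->1.
b: 0b undefined. 0b->0: ok.
c: 0c undefined. 0c->0: ok.
aa: 1a undefined. 1a->0: no, cb/cbaa meet in 0. 1a->1: ok.
ab: 1b undefined. 1b->0: no, cb/abb meet in 0. 1b->1: ok.
ac: 1c undefined. 1c->0: no, cb/acb meet in 0. 1c->1: ok.
All examples now run through 2 states with every (state, symbol) defined. Accept strings end in {0}, Reject strings end in {1}; accept={0}.

states=2 start=0 accept={0} delta: 0a->1 0b->0 0c->0 1a->1 1b->1 1c->1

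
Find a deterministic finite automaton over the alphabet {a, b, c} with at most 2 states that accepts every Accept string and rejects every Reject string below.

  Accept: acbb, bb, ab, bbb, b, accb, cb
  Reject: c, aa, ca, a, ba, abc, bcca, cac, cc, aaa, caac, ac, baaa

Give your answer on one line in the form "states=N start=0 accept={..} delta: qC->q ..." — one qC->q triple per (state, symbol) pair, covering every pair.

states=2 start=0 accept={1} delta: 0a->0 0b->1 0c->0 1a->0 1b->1 1c->0

Fold the examples into a partial DFA from state 0: repeatedly fix the first undefined (state, symbol) met by the shortest-then-alphabetical prefix, trying targets in increasing order and rejecting any under which an Accept and a Reject string meet in one state with the same remainder; add a state when all current targets are rejected. Accepting states are where Accept strings end.
a: 0a undefined. 0a->0: ok.
b: 0b undefined. 0b->0: no, bb/aa meet in 0. Open state 1: 0b->1.
c: 0c undefined. 0c->0: ok.
ba: 1a undefined. 1a->0: ok.
bb: 1b undefined. 1b->0: no, acbb/c meet in 0. 1b->1: ok.
bc: 1c undefined. 1c->0: ok.
All examples now run through 2 states with every (state, symbol) defined. Accept strings end in {1}, Reject strings end in {0}; accept={1}.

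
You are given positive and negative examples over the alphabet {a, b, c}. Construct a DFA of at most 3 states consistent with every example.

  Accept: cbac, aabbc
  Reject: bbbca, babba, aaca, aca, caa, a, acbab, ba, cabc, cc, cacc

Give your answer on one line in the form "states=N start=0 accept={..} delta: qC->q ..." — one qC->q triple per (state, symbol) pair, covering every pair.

states=3 start=0 accept={1} delta: 0a->0 0b->0 0c->1 1a->2 1b->0 1c->0 2a->0 2b->1 2c->1

Fold the examples into a partial DFA from state 0: repeatedly fix the first undefined (state, symbol) met by the shortest-then-alphabetical prefix, trying targets in increasing order and rejecting any under which an Accept and a Reject string meet in one state with the same remainder; add a state when all current targets are rejected. Accepting states are where Accept strings end.
a: 0a undefined. 0a->0: ok.
b: 0b undefined. 0b->0: ok.
c: 0c undefined. 0c->0: no, cbac/bbbca meet in 0. Open state 1: 0c->1.
ca: 1a undefined. 1a->0: no, aabbc/cabc meet in 1. 1a->1: no, aabbc/bbbca meet in 1. Open state 2: 1a->2.
cb: 1b undefined. 1b->0: ok.
cc: 1c undefined. 1c->0: ok.
caa: 2a undefined. 2a->0: ok.
cab: 2b undefined. 2b->0: no, cbac/cabc meet in 1. 2b->1: ok.
cac: 2c undefined. 2c->0: no, cbac/cacc meet in 1. 2c->1: ok.
All examples now run through 3 states with every (state, symbol) defined. Accept strings end in {1}, Reject strings end in {0,2}; accept={1}.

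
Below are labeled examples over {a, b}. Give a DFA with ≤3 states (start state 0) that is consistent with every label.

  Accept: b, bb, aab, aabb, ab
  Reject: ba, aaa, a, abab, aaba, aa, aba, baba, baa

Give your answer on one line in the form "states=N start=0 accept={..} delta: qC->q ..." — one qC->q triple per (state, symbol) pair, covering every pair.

State merging on the prefix tree: take the shortest (then alphabetical) example prefix whose next move is undefined and point that move at state 0, else 1, else 2, ...; a target is out if some Accept/Reject pair would then sit in one state with the same input left (inseparable). If every existing state is out, open a new one.
a: 0a undefined. 0a->0: ok.
b: 0b undefined. 0b->0: no, b/ba meet in 0. Open state 1: 0b->1.
ba: 1a undefined. 1a->0: no, b/abab meet in 1. 1a->1: no, b/ba meet in 1. Open state 2: 1a->2.
bb: 1b undefined. 1b->0: no, bb/aaa meet in 0. 1b->1: ok.
baa: 2a undefined. 2a->0: ok.
bab: 2b undefined. 2b->0: ok.
All examples now run through 3 states with every (state, symbol) defined. Accept strings end in {1}, Reject strings end in {0,2}; accept={1}.

states=3 start=0 accept={1} delta: 0a->0 0b->1 1a->2 1b->1 2a->0 2b->0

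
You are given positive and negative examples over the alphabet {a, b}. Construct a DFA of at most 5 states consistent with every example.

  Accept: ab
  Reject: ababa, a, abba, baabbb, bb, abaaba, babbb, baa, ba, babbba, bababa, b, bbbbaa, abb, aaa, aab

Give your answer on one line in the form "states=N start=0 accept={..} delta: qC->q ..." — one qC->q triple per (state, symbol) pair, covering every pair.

states=3 start=0 accept={2} delta: 0a->1 0b->0 1a->0 1b->2 2a->0 2b->0

Fold the examples into a partial DFA from state 0: repeatedly fix the first undefined (state, symbol) met by the shortest-then-alphabetical prefix, trying targets in increasing order and rejecting any under which an Accept and a Reject string meet in one state with the same remainder; add a state when all current targets are rejected. Accepting states are where Accept strings end.
a: 0a undefined. 0a->0: no, ab/b meet in 0 with "b" left. Open state 1: 0a->1.
b: 0b undefined. 0b->0: ok.
aa: 1a undefined. 1a->0: ok.
ab: 1b undefined. 1b->0: no, ab/baabbb meet in 0. 1b->1: no, ab/ababa meet in 1. Open state 2: 1b->2.
aba: 2a undefined. 2a->0: ok.
abb: 2b undefined. 2b->0: ok.
All examples now run through 3 states with every (state, symbol) defined. Accept strings end in {2}, Reject strings end in {0,1}; accept={2}.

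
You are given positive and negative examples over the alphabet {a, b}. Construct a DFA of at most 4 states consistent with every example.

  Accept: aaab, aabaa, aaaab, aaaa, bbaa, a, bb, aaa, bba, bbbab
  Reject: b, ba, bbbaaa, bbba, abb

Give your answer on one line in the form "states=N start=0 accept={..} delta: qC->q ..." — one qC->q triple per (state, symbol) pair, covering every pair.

states=3 start=0 accept={0,1} delta: 0a->1 0b->2 1a->1 1b->0 2a->2 2b->0

State merging on the prefix tree: take the shortest (then alphabetical) example prefix whose next move is undefined and point that move at state 0, else 1, else 2, ...; a target is out if some Accept/Reject pair would then sit in one state with the same input left (inseparable). If every existing state is out, open a new one.
a: 0a undefined. 0a->0: no, aaab/b meet in 0 with "b" left. Open state 1: 0a->1.
b: 0b undefined. 0b->0: no, a/ba meet in 1. 0b->1: no, a/b meet in 1. Open state 2: 0b->2.
aa: 1a undefined. 1a->0: no, aaaab/b meet in 2. 1a->1: ok.
ab: 1b undefined. 1b->0: ok.
ba: 2a undefined. 2a->0: no, aaab/ba meet in 0. 2a->1: no, aabaa/ba meet in 1. 2a->2: ok.
bb: 2b undefined. 2b->0: ok.
All examples now run through 3 states with every (state, symbol) defined. Accept strings end in {0,1}, Reject strings end in {2}; accept={0,1}.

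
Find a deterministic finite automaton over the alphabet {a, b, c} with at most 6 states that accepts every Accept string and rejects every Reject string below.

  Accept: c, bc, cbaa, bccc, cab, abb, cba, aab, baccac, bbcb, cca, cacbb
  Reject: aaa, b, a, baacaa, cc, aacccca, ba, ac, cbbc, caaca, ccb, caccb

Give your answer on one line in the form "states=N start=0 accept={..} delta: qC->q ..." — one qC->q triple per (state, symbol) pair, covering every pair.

Fold the examples into a partial DFA from state 0: repeatedly fix the first undefined (state, symbol) met by the shortest-then-alphabetical prefix, trying targets in increasing order and rejecting any under which an Accept and a Reject string meet in one state with the same remainder; add a state when all current targets are rejected. Accepting states are where Accept strings end.
a: 0a undefined. 0a->0: no, c/ac meet in 0 with "c" left. Open state 1: 0a->1.
b: 0b undefined. 0b->0: ok.
c: 0c undefined. 0c->0: no, c/b meet in 0. 0c->1: no, c/a meet in 1. Open state 2: 0c->2.
aa: 1a undefined. 1a->0: no, aab/b meet in 0. 1a->1: ok.
ab: 1b undefined. 1b->0: no, abb/b meet in 0. 1b->1: no, abb/aaa meet in 1. 1b->2: ok.
ac: 1c undefined. 1c->0: ok.
ca: 2a undefined. 2a->0: no, cab/b meet in 0. 2a->1: no, abb/caccb meet in 2 with "b" left. 2a->2: no, baccac/cc meet in 2 with "c" left. Open state 3: 2a->3.
cb: 2b undefined. 2b->0: no, c/cbbc meet in 2. 2b->1: no, cbaa/aaa meet in 1. 2b->2: ok.
cc: 2c undefined. 2c->0: no, cba/aacccca meet in 3. 2c->1: no, c/ccb meet in 2. 2c->2: no, c/cc meet in 2. 2c->3: no, cab/ccb meet in 3 with "b" left. Open state 4: 2c->4.
caa: 3a undefined. 3a->0: no, cbaa/b meet in 0. 3a->1: no, cbaa/aaa meet in 1. 3a->2: no, cca/caaca meet in 4 with "a" left. 3a->3: ok.
cab: 3b undefined. 3b->0: no, cab/b meet in 0. 3b->1: no, cab/aaa meet in 1. 3b->2: ok.
cac: 3c undefined. 3c->0: no, c/caccb meet in 2. 3c->1: no, baccac/aaa meet in 1. 3c->2: no, cbaa/caaca meet in 3. 3c->3: no, c/caccb meet in 2. 3c->4: no, baccac/cc meet in 4. Open state 5: 3c->5.
cca: 4a undefined. 4a->0: no, cca/b meet in 0. 4a->1: no, cca/aaa meet in 1. 4a->2: ok.
ccb: 4b undefined. 4b->0: ok.
bccc: 4c undefined. 4c->0: no, bccc/b meet in 0. 4c->1: no, bccc/aaa meet in 1. 4c->2: no, cbaa/aacccca meet in 3. 4c->3: no, cbaa/aacccca meet in 3. 4c->4: no, c/aacccca meet in 2. 4c->5: ok.
cacb: 5b undefined. 5b->0: no, cacbb/b meet in 0. 5b->1: ok.
cacc: 5c undefined. 5c->0: ok.
caaca: 5a undefined. 5a->0: ok.
All examples now run through 6 states with every (state, symbol) defined. Accept strings end in {2,3,5}, Reject strings end in {0,1,4}; accept={2,3,5}.

states=6 start=0 accept={2,3,5} delta: 0a->1 0b->0 0c->2 1a->1 1b->2 1c->0 2a->3 2b->2 2c->4 3a->3 3b->2 3c->5 4a->2 4b->0 4c->5 5a->0 5b->1 5c->0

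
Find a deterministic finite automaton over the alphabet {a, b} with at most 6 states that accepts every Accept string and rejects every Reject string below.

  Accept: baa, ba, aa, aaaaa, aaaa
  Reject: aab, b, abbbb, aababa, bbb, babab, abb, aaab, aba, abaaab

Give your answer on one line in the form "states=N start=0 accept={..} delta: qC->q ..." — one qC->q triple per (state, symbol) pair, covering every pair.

states=3 start=0 accept={1} delta: 0a->1 0b->0 1a->1 1b->2 2a->2 2b->2

State merging on the prefix tree: take the shortest (then alphabetical) example prefix whose next move is undefined and point that move at state 0, else 1, else 2, ...; a target is out if some Accept/Reject pair would then sit in one state with the same input left (inseparable). If every existing state is out, open a new one.
a: 0a undefined. 0a->0: no, ba/aba meet in 0 with "ba" left. Open state 1: 0a->1.
b: 0b undefined. 0b->0: ok.
aa: 1a undefined. 1a->0: no, baa/aab meet in 0. 1a->1: ok.
ab: 1b undefined. 1b->0: no, baa/aababa meet in 1. 1b->1: no, baa/aab meet in 1. Open state 2: 1b->2.
aba: 2a undefined. 2a->0: no, baa/aababa meet in 1. 2a->1: no, baa/aababa meet in 1. 2a->2: ok.
abb: 2b undefined. 2b->0: no, baa/aababa meet in 1. 2b->1: no, baa/abbbb meet in 1. 2b->2: ok.
All examples now run through 3 states with every (state, symbol) defined. Accept strings end in {1}, Reject strings end in {0,2}; accept={1}.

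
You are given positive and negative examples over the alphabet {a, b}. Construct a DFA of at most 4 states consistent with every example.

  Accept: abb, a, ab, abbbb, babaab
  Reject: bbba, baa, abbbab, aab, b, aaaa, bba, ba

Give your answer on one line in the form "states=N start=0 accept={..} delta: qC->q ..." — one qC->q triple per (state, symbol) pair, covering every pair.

State merging on the prefix tree: take the shortest (then alphabetical) example prefix whose next move is undefined and point that move at state 0, else 1, else 2, ...; a target is out if some Accept/Reject pair would then sit in one state with the same input left (inseparable). If every existing state is out, open a new one.
a: 0a undefined. 0a->0: no, a/aaaa meet in 0. Open state 1: 0a->1.
b: 0b undefined. 0b->0: no, a/bbba meet in 1. 0b->1: no, a/b meet in 1. Open state 2: 0b->2.
aa: 1a undefined. 1a->0: ok.
ab: 1b undefined. 1b->0: no, abb/aab meet in 2. 1b->1: ok.
ba: 2a undefined. 2a->0: no, abb/baa meet in 1. 2a->1: no, abb/ba meet in 1. 2a->2: ok.
bb: 2b undefined. 2b->0: no, abb/bba meet in 1. 2b->1: ok.
All examples now run through 3 states with every (state, symbol) defined. Accept strings end in {1}, Reject strings end in {0,2}; accept={1}.

states=3 start=0 accept={1} delta: 0a->1 0b->2 1a->0 1b->1 2a->2 2b->1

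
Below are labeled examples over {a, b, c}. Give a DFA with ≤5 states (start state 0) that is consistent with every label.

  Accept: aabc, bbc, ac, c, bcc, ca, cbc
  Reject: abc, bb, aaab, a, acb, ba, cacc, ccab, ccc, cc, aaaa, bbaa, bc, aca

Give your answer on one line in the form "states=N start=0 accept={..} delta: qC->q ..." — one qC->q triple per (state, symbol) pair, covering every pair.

Fold the examples into a partial DFA from state 0: repeatedly fix the first undefined (state, symbol) met by the shortest-then-alphabetical prefix, trying targets in increasing order and rejecting any under which an Accept and a Reject string meet in one state with the same remainder; add a state when all current targets are rejected. Accepting states are where Accept strings end.
a: 0a undefined. 0a->0: no, aabc/abc meet in 0 with "bc" left. Open state 1: 0a->1.
b: 0b undefined. 0b->0: no, bbc/bc meet in 0 with "c" left. 0b->1: no, bbc/abc meet in 1 with "bc" left. Open state 2: 0b->2.
c: 0c undefined. 0c->0: no, c/ccc meet in 0. 0c->1: no, ac/cc meet in 1 with "c" left. 0c->2: no, bcc/ccc meet in 2 with "cc" left. Open state 3: 0c->3.
aa: 1a undefined. 1a->0: no, aabc/bc meet in 2 with "c" left. 1a->1: no, aabc/abc meet in 1 with "bc" left. 1a->2: ok.
ab: 1b undefined. 1b->0: no, c/abc meet in 3. 1b->1: no, ac/abc meet in 1 with "c" left. 1b->2: ok.
ac: 1c undefined. 1c->0: ok.
ba: 2a undefined. 2a->0: no, ac/ba meet in 0. 2a->1: ok.
bb: 2b undefined. 2b->0: no, ac/bb meet in 0. 2b->1: ok.
bc: 2c undefined. 2c->0: no, aabc/abc meet in 0. 2c->1: ok.
ca: 3a undefined. 3a->0: ok.
cb: 3b undefined. 3b->0: ok.
cc: 3c undefined. 3c->0: no, aabc/cacc meet in 0. 3c->1: no, aabc/ccc meet in 0. 3c->2: ok.
All examples now run through 4 states with every (state, symbol) defined. Accept strings end in {0,3}, Reject strings end in {1,2}; accept={0,3}.

states=4 start=0 accept={0,3} delta: 0a->1 0b->2 0c->3 1a->2 1b->2 1c->0 2a->1 2b->1 2c->1 3a->0 3b->0 3c->2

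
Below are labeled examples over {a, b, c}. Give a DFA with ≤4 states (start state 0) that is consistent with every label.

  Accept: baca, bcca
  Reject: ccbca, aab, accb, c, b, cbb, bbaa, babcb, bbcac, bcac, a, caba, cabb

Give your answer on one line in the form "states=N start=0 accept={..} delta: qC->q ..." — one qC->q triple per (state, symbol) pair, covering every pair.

State merging on the prefix tree: take the shortest (then alphabetical) example prefix whose next move is undefined and point that move at state 0, else 1, else 2, ...; a target is out if some Accept/Reject pair would then sit in one state with the same input left (inseparable). If every existing state is out, open a new one.
a: 0a undefined. 0a->0: ok.
b: 0b undefined. 0b->0: ok.
c: 0c undefined. 0c->0: no, baca/ccbca meet in 0. Open state 1: 0c->1.
ca: 1a undefined. 1a->0: no, baca/aab meet in 0. 1a->1: no, baca/c meet in 1. Open state 2: 1a->2.
cb: 1b undefined. 1b->0: ok.
cc: 1c undefined. 1c->0: no, baca/ccbca meet in 2. 1c->1: no, baca/ccbca meet in 2. 1c->2: ok.
cab: 2b undefined. 2b->0: no, baca/ccbca meet in 2. 2b->1: no, baca/caba meet in 2. 2b->2: no, baca/accb meet in 2. Open state 3: 2b->3.
bcac: 2c undefined. 2c->0: ok.
bcca: 2a undefined. 2a->0: no, bcca/aab meet in 0. 2a->1: no, bcca/c meet in 1. 2a->2: ok.
caba: 3a undefined. 3a->0: ok.
cabb: 3b undefined. 3b->0: ok.
ccbc: 3c undefined. 3c->0: ok.
All examples now run through 4 states with every (state, symbol) defined. Accept strings end in {2}, Reject strings end in {0,1,3}; accept={2}.

states=4 start=0 accept={2} delta: 0a->0 0b->0 0c->1 1a->2 1b->0 1c->2 2a->2 2b->3 2c->0 3a->0 3b->0 3c->0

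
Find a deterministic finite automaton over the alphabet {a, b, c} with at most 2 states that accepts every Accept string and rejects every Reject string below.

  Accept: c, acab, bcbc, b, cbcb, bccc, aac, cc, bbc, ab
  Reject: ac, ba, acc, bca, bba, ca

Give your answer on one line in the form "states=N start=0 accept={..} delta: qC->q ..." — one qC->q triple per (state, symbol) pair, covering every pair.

Fold the examples into a partial DFA from state 0: repeatedly fix the first undefined (state, symbol) met by the shortest-then-alphabetical prefix, trying targets in increasing order and rejecting any under which an Accept and a Reject string meet in one state with the same remainder; add a state when all current targets are rejected. Accepting states are where Accept strings end.
a: 0a undefined. 0a->0: no, c/ac meet in 0 with "c" left. Open state 1: 0a->1.
b: 0b undefined. 0b->0: ok.
c: 0c undefined. 0c->0: ok.
aa: 1a undefined. 1a->0: ok.
ab: 1b undefined. 1b->0: ok.
ac: 1c undefined. 1c->0: no, c/ac meet in 0. 1c->1: ok.
All examples now run through 2 states with every (state, symbol) defined. Accept strings end in {0}, Reject strings end in {1}; accept={0}.

states=2 start=0 accept={0} delta: 0a->1 0b->0 0c->0 1a->0 1b->0 1c->1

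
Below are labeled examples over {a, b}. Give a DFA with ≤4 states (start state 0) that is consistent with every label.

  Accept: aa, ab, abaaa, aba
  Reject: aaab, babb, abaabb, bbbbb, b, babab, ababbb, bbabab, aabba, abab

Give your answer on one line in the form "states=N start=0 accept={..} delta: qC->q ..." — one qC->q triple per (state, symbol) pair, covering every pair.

states=3 start=0 accept={2} delta: 0a->1 0b->0 1a->2 1b->2 2a->2 2b->0

Grow the machine one transition at a time. Run the examples from 0; the earliest place one falls off (shortest prefix, ties alphabetical) gets sent to the lowest-numbered state that keeps every Accept/Reject pair distinguishable — a pair clashes when both reach the same state with identical unread suffix — and to a fresh state only if none does.
a: 0a undefined. 0a->0: no, ab/aaab meet in 0 with "b" left. Open state 1: 0a->1.
b: 0b undefined. 0b->0: ok.
aa: 1a undefined. 1a->0: no, aa/bbbbb meet in 0. 1a->1: no, ab/aaab meet in 1 with "b" left. Open state 2: 1a->2.
ab: 1b undefined. 1b->0: no, ab/babb meet in 0. 1b->1: no, ab/babb meet in 1. 1b->2: ok.
aaa: 2a undefined. 2a->0: no, aba/aaab meet in 0. 2a->1: no, aa/aaab meet in 2. 2a->2: ok.
aab: 2b undefined. 2b->0: ok.
All examples now run through 3 states with every (state, symbol) defined. Accept strings end in {2}, Reject strings end in {0,1}; accept={2}.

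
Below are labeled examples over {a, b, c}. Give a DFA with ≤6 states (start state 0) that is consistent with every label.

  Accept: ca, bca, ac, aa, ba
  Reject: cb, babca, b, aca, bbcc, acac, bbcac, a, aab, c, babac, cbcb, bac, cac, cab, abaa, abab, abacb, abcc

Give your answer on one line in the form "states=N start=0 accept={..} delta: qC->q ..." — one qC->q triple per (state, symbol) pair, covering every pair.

Grow the machine one transition at a time. Run the examples from 0; the earliest place one falls off (shortest prefix, ties alphabetical) gets sent to the lowest-numbered state that keeps every Accept/Reject pair distinguishable — a pair clashes when both reach the same state with identical unread suffix — and to a fresh state only if none does.
a: 0a undefined. 0a->0: no, ca/aca meet in 0 with "ca" left. Open state 1: 0a->1.
b: 0b undefined. 0b->0: no, ac/bac meet in 1 with "c" left. 0b->1: no, bca/aca meet in 1 with "ca" left. Open state 2: 0b->2.
c: 0c undefined. 0c->0: no, ca/a meet in 1. 0c->1: ok.
aa: 1a undefined. 1a->0: ok.
ab: 1b undefined. 1b->0: no, ca/cb meet in 0. 1b->1: ok.
ac: 1c undefined. 1c->0: no, ca/acac meet in 0. 1c->1: no, ca/aca meet in 0. 1c->2: no, ac/b meet in 2. Open state 3: 1c->3.
ba: 2a undefined. 2a->0: no, bca/babca meet in 2 with "ca" left. 2a->1: no, ac/bac meet in 3. 2a->2: no, ba/b meet in 2. 2a->3: ok.
bb: 2b undefined. 2b->0: no, ac/bbcc meet in 3. 2b->1: ok.
bc: 2c undefined. 2c->0: no, bca/cb meet in 1. 2c->1: ok.
aca: 3a undefined. 3a->0: no, ca/aca meet in 0. 3a->1: no, ac/acac meet in 3. 3a->2: ok.
bab: 3b undefined. 3b->0: no, ca/babca meet in 0. 3b->1: ok.
bac: 3c undefined. 3c->0: no, ca/bbcc meet in 0. 3c->1: ok.
All examples now run through 4 states with every (state, symbol) defined. Accept strings end in {0,3}, Reject strings end in {1,2}; accept={0,3}.

states=4 start=0 accept={0,3} delta: 0a->1 0b->2 0c->1 1a->0 1b->1 1c->3 2a->3 2b->1 2c->1 3a->2 3b->1 3c->1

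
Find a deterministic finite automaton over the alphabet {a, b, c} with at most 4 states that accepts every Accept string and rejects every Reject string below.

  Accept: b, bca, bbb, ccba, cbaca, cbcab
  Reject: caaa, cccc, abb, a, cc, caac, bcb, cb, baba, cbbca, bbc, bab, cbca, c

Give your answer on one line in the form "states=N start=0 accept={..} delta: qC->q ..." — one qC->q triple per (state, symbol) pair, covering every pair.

Fold the examples into a partial DFA from state 0: repeatedly fix the first undefined (state, symbol) met by the shortest-then-alphabetical prefix, trying targets in increasing order and rejecting any under which an Accept and a Reject string meet in one state with the same remainder; add a state when all current targets are rejected. Accepting states are where Accept strings end.
a: 0a undefined. 0a->0: ok.
b: 0b undefined. 0b->0: no, b/abb meet in 0. Open state 1: 0b->1.
c: 0c undefined. 0c->0: no, b/cb meet in 1. 0c->1: no, b/c meet in 1. Open state 2: 0c->2.
ba: 1a undefined. 1a->0: no, b/bab meet in 1. 1a->1: ok.
bb: 1b undefined. 1b->0: ok.
bc: 1c undefined. 1c->0: no, b/bcb meet in 1. 1c->1: ok.
ca: 2a undefined. 2a->0: ok.
cb: 2b undefined. 2b->0: no, b/cbbca meet in 1. 2b->1: no, b/cb meet in 1. 2b->2: no, cbaca/caaa meet in 0. Open state 3: 2b->3.
cc: 2c undefined. 2c->0: ok.
cba: 3a undefined. 3a->0: no, cbaca/caaa meet in 0. 3a->1: ok.
cbb: 3b undefined. 3b->0: ok.
cbc: 3c undefined. 3c->0: ok.
All examples now run through 4 states with every (state, symbol) defined. Accept strings end in {1}, Reject strings end in {0,2,3}; accept={1}.

states=4 start=0 accept={1} delta: 0a->0 0b->1 0c->2 1a->1 1b->0 1c->1 2a->0 2b->3 2c->0 3a->1 3b->0 3c->0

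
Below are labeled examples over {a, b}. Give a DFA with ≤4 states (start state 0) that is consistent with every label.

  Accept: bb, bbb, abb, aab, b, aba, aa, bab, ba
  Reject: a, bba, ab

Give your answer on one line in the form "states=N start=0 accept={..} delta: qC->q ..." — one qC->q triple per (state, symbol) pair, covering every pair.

Grow the machine one transition at a time. Run the examples from 0; the earliest place one falls off (shortest prefix, ties alphabetical) gets sent to the lowest-numbered state that keeps every Accept/Reject pair distinguishable — a pair clashes when both reach the same state with identical unread suffix — and to a fresh state only if none does.
a: 0a undefined. 0a->0: no, aab/ab meet in 0 with "b" left. Open state 1: 0a->1.
b: 0b undefined. 0b->0: no, bab/ab meet in 1 with "b" left. 0b->1: no, bb/ab meet in 1 with "b" left. Open state 2: 0b->2.
aa: 1a undefined. 1a->0: ok.
ab: 1b undefined. 1b->0: no, aba/a meet in 1. 1b->1: no, abb/a meet in 1. 1b->2: no, aab/ab meet in 2. Open state 3: 1b->3.
ba: 2a undefined. 2a->0: ok.
bb: 2b undefined. 2b->0: ok.
aba: 3a undefined. 3a->0: ok.
abb: 3b undefined. 3b->0: ok.
All examples now run through 4 states with every (state, symbol) defined. Accept strings end in {0,2}, Reject strings end in {1,3}; accept={0,2}.

states=4 start=0 accept={0,2} delta: 0a->1 0b->2 1a->0 1b->3 2a->0 2b->0 3a->0 3b->0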